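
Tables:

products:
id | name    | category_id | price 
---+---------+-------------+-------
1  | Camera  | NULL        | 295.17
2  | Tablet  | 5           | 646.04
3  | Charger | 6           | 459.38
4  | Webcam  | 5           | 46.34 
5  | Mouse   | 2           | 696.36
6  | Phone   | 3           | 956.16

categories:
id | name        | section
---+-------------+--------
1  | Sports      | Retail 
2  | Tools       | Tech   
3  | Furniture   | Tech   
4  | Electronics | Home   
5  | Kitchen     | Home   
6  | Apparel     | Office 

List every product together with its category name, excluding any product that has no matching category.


INNER JOIN keeps only products rows whose category_id matches an id in categories. Walk through each product:
  - product 1 (Camera): category_id=NULL, no match -> dropped
  - product 2 (Tablet): category_id=5 -> matches Kitchen
  - product 3 (Charger): category_id=6 -> matches Apparel
  - product 4 (Webcam): category_id=5 -> matches Kitchen
  - product 5 (Mouse): category_id=2 -> matches Tools
  - product 6 (Phone): category_id=3 -> matches Furniture
So 1 of 6 rows is dropped.

SQL:
SELECT a.name, b.name AS category
FROM products a
INNER JOIN categories b ON a.category_id = b.id

Result:
name    | category 
--------+----------
Tablet  | Kitchen  
Charger | Apparel  
Webcam  | Kitchen  
Mouse   | Tools    
Phone   | Furniture


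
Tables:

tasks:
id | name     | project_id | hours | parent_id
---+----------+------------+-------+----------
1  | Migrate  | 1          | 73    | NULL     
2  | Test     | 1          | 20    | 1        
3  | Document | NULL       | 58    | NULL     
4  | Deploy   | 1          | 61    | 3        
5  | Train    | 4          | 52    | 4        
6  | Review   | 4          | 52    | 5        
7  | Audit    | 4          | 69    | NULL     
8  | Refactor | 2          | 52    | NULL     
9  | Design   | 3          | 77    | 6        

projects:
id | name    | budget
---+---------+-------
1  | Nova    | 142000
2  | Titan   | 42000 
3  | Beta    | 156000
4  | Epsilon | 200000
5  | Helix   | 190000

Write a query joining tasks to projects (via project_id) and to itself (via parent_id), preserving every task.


Two LEFT JOINs from the same base table tasks: one to projects via project_id, one to tasks itself via parent_id. Both are LEFT so every task is preserved.
Match against projects:
  - task 1 (Migrate): project_id=1 -> matches Nova
  - task 2 (Test): project_id=1 -> matches Nova
  - task 3 (Document): project_id=NULL, no match -> kept with NULL
  - task 4 (Deploy): project_id=1 -> matches Nova
  - task 5 (Train): project_id=4 -> matches Epsilon
  - task 6 (Review): project_id=4 -> matches Epsilon
  - task 7 (Audit): project_id=4 -> matches Epsilon
  - task 8 (Refactor): project_id=2 -> matches Titan
  - task 9 (Design): project_id=3 -> matches Beta
Match against tasks (self):
  - task 1 (Migrate): parent_id=NULL -> NULL
  - task 2 (Test): parent_id=1 -> Migrate
  - task 3 (Document): parent_id=NULL -> NULL
  - task 4 (Deploy): parent_id=3 -> Document
  - task 5 (Train): parent_id=4 -> Deploy
  - task 6 (Review): parent_id=5 -> Train
  - task 7 (Audit): parent_id=NULL -> NULL
  - task 8 (Refactor): parent_id=NULL -> NULL
  - task 9 (Design): parent_id=6 -> Review

SQL:
SELECT a.name, b.name AS project, c.name AS parent
FROM tasks a
LEFT JOIN projects b ON a.project_id = b.id
LEFT JOIN tasks c ON a.parent_id = c.id

Result:
name     | project | parent  
---------+---------+---------
Migrate  | Nova    | NULL    
Test     | Nova    | Migrate 
Document | NULL    | NULL    
Deploy   | Nova    | Document
Train    | Epsilon | Deploy  
Review   | Epsilon | Train   
Audit    | Epsilon | NULL    
Refactor | Titan   | NULL    
Design   | Beta    | Review  


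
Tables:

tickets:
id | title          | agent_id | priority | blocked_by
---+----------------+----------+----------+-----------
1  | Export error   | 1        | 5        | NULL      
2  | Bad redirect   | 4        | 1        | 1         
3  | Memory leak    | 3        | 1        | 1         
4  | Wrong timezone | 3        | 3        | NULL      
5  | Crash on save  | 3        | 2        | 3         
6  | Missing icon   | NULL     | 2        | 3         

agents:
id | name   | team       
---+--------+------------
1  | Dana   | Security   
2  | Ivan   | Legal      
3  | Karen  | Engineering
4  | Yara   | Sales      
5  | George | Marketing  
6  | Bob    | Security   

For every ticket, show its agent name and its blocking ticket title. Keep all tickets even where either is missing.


Two LEFT JOINs from the same base table tickets: one to agents via agent_id, one to tickets itself via blocked_by. Both are LEFT so every ticket is preserved.
Match against agents:
  - ticket 1 (Export error): agent_id=1 -> matches Dana
  - ticket 2 (Bad redirect): agent_id=4 -> matches Yara
  - ticket 3 (Memory leak): agent_id=3 -> matches Karen
  - ticket 4 (Wrong timezone): agent_id=3 -> matches Karen
  - ticket 5 (Crash on save): agent_id=3 -> matches Karen
  - ticket 6 (Missing icon): agent_id=NULL, no match -> kept with NULL
Match against tickets (self):
  - ticket 1 (Export error): blocked_by=NULL -> NULL
  - ticket 2 (Bad redirect): blocked_by=1 -> Export error
  - ticket 3 (Memory leak): blocked_by=1 -> Export error
  - ticket 4 (Wrong timezone): blocked_by=NULL -> NULL
  - ticket 5 (Crash on save): blocked_by=3 -> Memory leak
  - ticket 6 (Missing icon): blocked_by=3 -> Memory leak

SQL:
SELECT a.title, b.name AS agent, c.title AS blocked_by
FROM tickets a
LEFT JOIN agents b ON a.agent_id = b.id
LEFT JOIN tickets c ON a.blocked_by = c.id

Result:
title          | agent | blocked_by  
---------------+-------+-------------
Export error   | Dana  | NULL        
Bad redirect   | Yara  | Export error
Memory leak    | Karen | Export error
Wrong timezone | Karen | NULL        
Crash on save  | Karen | Memory leak 
Missing icon   | NULL  | Memory leak 


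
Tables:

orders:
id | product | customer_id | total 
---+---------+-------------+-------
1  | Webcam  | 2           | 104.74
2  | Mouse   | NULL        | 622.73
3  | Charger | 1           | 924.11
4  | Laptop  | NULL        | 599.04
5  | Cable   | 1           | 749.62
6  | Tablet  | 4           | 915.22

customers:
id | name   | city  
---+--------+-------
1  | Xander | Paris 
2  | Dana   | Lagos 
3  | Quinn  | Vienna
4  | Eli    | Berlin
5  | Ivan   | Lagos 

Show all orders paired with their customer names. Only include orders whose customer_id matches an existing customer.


INNER JOIN keeps only orders rows whose customer_id matches an id in customers. Walk through each order:
  - order 1 (Webcam): customer_id=2 -> matches Dana
  - order 2 (Mouse): customer_id=NULL, no match -> dropped
  - order 3 (Charger): customer_id=1 -> matches Xander
  - order 4 (Laptop): customer_id=NULL, no match -> dropped
  - order 5 (Cable): customer_id=1 -> matches Xander
  - order 6 (Tablet): customer_id=4 -> matches Eli
So 2 of 6 rows are dropped.

SQL:
SELECT a.product, b.name AS customer
FROM orders a
INNER JOIN customers b ON a.customer_id = b.id

Result:
product | customer
--------+---------
Webcam  | Dana    
Charger | Xander  
Cable   | Xander  
Tablet  | Eli     


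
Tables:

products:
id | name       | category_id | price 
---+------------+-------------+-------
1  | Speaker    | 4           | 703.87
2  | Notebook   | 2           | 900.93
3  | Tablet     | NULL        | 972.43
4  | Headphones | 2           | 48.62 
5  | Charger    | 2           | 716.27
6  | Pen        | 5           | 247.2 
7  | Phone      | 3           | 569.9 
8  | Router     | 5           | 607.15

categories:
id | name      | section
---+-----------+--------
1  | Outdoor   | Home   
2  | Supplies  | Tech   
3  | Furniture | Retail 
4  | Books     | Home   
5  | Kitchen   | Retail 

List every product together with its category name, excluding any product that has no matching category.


INNER JOIN keeps only products rows whose category_id matches an id in categories. Walk through each product:
  - product 1 (Speaker): category_id=4 -> matches Books
  - product 2 (Notebook): category_id=2 -> matches Supplies
  - product 3 (Tablet): category_id=NULL, no match -> dropped
  - product 4 (Headphones): category_id=2 -> matches Supplies
  - product 5 (Charger): category_id=2 -> matches Supplies
  - product 6 (Pen): category_id=5 -> matches Kitchen
  - product 7 (Phone): category_id=3 -> matches Furniture
  - product 8 (Router): category_id=5 -> matches Kitchen
So 1 of 8 rows is dropped.

SQL:
SELECT a.name, b.name AS category
FROM products a
INNER JOIN categories b ON a.category_id = b.id

Result:
name       | category 
-----------+----------
Speaker    | Books    
Notebook   | Supplies 
Headphones | Supplies 
Charger    | Supplies 
Pen        | Kitchen  
Phone      | Furniture
Router     | Kitchen  


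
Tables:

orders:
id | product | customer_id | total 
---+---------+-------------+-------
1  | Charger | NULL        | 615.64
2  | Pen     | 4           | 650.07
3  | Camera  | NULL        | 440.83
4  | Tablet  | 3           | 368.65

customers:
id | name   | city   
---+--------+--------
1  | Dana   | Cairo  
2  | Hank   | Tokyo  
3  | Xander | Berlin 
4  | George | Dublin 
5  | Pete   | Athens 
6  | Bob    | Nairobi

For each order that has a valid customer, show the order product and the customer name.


INNER JOIN keeps only orders rows whose customer_id matches an id in customers. Walk through each order:
  - order 1 (Charger): customer_id=NULL, no match -> dropped
  - order 2 (Pen): customer_id=4 -> matches George
  - order 3 (Camera): customer_id=NULL, no match -> dropped
  - order 4 (Tablet): customer_id=3 -> matches Xander
So 2 of 4 rows are dropped.

SQL:
SELECT a.product, b.name AS customer
FROM orders a
INNER JOIN customers b ON a.customer_id = b.id

Result:
product | customer
--------+---------
Pen     | George  
Tablet  | Xander  


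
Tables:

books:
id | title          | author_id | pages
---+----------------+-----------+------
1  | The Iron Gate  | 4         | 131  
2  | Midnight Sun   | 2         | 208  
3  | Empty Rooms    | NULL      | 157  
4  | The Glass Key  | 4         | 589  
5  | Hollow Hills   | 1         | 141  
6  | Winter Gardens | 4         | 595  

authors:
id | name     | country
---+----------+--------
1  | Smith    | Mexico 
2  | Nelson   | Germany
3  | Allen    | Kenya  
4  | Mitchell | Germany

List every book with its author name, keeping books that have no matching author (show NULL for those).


LEFT JOIN keeps every row from books (the left table); where author_id has no match in authors, the author columns become NULL. Walk through each book:
  - book 1 (The Iron Gate): author_id=4 -> matches Mitchell
  - book 2 (Midnight Sun): author_id=2 -> matches Nelson
  - book 3 (Empty Rooms): author_id=NULL, no match -> kept with NULL
  - book 4 (The Glass Key): author_id=4 -> matches Mitchell
  - book 5 (Hollow Hills): author_id=1 -> matches Smith
  - book 6 (Winter Gardens): author_id=4 -> matches Mitchell
All 6 rows appear; 1 has NULL author.

SQL:
SELECT a.title, b.name AS author
FROM books a
LEFT JOIN authors b ON a.author_id = b.id

Result:
title          | author  
---------------+---------
The Iron Gate  | Mitchell
Midnight Sun   | Nelson  
Empty Rooms    | NULL    
The Glass Key  | Mitchell
Hollow Hills   | Smith   
Winter Gardens | Mitchell


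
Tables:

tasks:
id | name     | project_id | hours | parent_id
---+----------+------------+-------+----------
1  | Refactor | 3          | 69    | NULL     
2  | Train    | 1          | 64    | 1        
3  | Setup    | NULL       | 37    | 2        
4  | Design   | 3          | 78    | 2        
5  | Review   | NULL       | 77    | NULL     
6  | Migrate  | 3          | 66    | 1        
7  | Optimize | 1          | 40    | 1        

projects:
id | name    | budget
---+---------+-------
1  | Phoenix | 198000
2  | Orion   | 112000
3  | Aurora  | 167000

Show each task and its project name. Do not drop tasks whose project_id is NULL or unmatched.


LEFT JOIN keeps every row from tasks (the left table); where project_id has no match in projects, the project columns become NULL. Walk through each task:
  - task 1 (Refactor): project_id=3 -> matches Aurora
  - task 2 (Train): project_id=1 -> matches Phoenix
  - task 3 (Setup): project_id=NULL, no match -> kept with NULL
  - task 4 (Design): project_id=3 -> matches Aurora
  - task 5 (Review): project_id=NULL, no match -> kept with NULL
  - task 6 (Migrate): project_id=3 -> matches Aurora
  - task 7 (Optimize): project_id=1 -> matches Phoenix
All 7 rows appear; 2 have NULL project.

SQL:
SELECT a.name, b.name AS project
FROM tasks a
LEFT JOIN projects b ON a.project_id = b.id

Result:
name     | project
---------+--------
Refactor | Aurora 
Train    | Phoenix
Setup    | NULL   
Design   | Aurora 
Review   | NULL   
Migrate  | Aurora 
Optimize | Phoenix


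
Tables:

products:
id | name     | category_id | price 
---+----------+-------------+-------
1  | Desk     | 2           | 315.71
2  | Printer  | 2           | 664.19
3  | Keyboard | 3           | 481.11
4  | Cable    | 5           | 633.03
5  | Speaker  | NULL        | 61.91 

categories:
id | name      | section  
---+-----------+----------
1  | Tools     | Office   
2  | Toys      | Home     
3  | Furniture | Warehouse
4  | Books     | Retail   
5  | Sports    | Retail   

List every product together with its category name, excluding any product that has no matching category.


INNER JOIN keeps only products rows whose category_id matches an id in categories. Walk through each product:
  - product 1 (Desk): category_id=2 -> matches Toys
  - product 2 (Printer): category_id=2 -> matches Toys
  - product 3 (Keyboard): category_id=3 -> matches Furniture
  - product 4 (Cable): category_id=5 -> matches Sports
  - product 5 (Speaker): category_id=NULL, no match -> dropped
So 1 of 5 rows is dropped.

SQL:
SELECT a.name, b.name AS category
FROM products a
INNER JOIN categories b ON a.category_id = b.id

Result:
name     | category 
---------+----------
Desk     | Toys     
Printer  | Toys     
Keyboard | Furniture
Cable    | Sports   


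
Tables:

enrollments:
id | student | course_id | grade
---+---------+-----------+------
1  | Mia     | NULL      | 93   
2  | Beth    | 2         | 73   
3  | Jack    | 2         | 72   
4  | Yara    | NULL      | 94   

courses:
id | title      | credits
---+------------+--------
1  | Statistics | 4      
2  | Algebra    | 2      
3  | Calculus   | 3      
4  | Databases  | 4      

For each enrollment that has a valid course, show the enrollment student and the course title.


INNER JOIN keeps only enrollments rows whose course_id matches an id in courses. Walk through each enrollment:
  - enrollment 1 (Mia): course_id=NULL, no match -> dropped
  - enrollment 2 (Beth): course_id=2 -> matches Algebra
  - enrollment 3 (Jack): course_id=2 -> matches Algebra
  - enrollment 4 (Yara): course_id=NULL, no match -> dropped
So 2 of 4 rows are dropped.

SQL:
SELECT a.student, b.title AS course
FROM enrollments a
INNER JOIN courses b ON a.course_id = b.id

Result:
student | course 
--------+--------
Beth    | Algebra
Jack    | Algebra


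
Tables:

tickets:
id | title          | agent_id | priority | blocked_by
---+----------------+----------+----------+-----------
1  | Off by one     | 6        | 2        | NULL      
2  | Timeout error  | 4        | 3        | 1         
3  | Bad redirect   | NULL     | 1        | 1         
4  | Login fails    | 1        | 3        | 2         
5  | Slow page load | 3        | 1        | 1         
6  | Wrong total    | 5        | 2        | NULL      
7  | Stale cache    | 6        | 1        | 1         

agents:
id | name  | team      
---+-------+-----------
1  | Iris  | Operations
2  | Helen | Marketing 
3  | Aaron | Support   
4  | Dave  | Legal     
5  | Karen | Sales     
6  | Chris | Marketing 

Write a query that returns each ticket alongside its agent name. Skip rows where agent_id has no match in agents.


INNER JOIN keeps only tickets rows whose agent_id matches an id in agents. Walk through each ticket:
  - ticket 1 (Off by one): agent_id=6 -> matches Chris
  - ticket 2 (Timeout error): agent_id=4 -> matches Dave
  - ticket 3 (Bad redirect): agent_id=NULL, no match -> dropped
  - ticket 4 (Login fails): agent_id=1 -> matches Iris
  - ticket 5 (Slow page load): agent_id=3 -> matches Aaron
  - ticket 6 (Wrong total): agent_id=5 -> matches Karen
  - ticket 7 (Stale cache): agent_id=6 -> matches Chris
So 1 of 7 rows is dropped.

SQL:
SELECT a.title, b.name AS agent
FROM tickets a
INNER JOIN agents b ON a.agent_id = b.id

Result:
title          | agent
---------------+------
Off by one     | Chris
Timeout error  | Dave 
Login fails    | Iris 
Slow page load | Aaron
Wrong total    | Karen
Stale cache    | Chris


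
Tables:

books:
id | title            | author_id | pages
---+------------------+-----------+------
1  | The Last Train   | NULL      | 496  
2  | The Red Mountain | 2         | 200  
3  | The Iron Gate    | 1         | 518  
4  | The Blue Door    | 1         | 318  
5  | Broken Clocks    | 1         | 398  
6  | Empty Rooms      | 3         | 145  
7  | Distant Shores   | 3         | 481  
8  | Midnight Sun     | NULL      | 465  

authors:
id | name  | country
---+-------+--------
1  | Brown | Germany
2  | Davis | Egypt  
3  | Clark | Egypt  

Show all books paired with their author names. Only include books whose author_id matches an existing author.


INNER JOIN keeps only books rows whose author_id matches an id in authors. Walk through each book:
  - book 1 (The Last Train): author_id=NULL, no match -> dropped
  - book 2 (The Red Mountain): author_id=2 -> matches Davis
  - book 3 (The Iron Gate): author_id=1 -> matches Brown
  - book 4 (The Blue Door): author_id=1 -> matches Brown
  - book 5 (Broken Clocks): author_id=1 -> matches Brown
  - book 6 (Empty Rooms): author_id=3 -> matches Clark
  - book 7 (Distant Shores): author_id=3 -> matches Clark
  - book 8 (Midnight Sun): author_id=NULL, no match -> dropped
So 2 of 8 rows are dropped.

SQL:
SELECT a.title, b.name AS author
FROM books a
INNER JOIN authors b ON a.author_id = b.id

Result:
title            | author
-----------------+-------
The Red Mountain | Davis 
The Iron Gate    | Brown 
The Blue Door    | Brown 
Broken Clocks    | Brown 
Empty Rooms      | Clark 
Distant Shores   | Clark 


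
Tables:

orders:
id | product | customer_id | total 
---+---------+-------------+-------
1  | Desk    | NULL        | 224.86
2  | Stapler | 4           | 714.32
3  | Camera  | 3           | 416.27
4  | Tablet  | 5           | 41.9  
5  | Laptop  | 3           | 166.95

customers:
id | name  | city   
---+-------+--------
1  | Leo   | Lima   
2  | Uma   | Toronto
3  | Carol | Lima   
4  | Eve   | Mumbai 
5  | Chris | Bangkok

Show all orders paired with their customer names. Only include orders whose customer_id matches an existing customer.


INNER JOIN keeps only orders rows whose customer_id matches an id in customers. Walk through each order:
  - order 1 (Desk): customer_id=NULL, no match -> dropped
  - order 2 (Stapler): customer_id=4 -> matches Eve
  - order 3 (Camera): customer_id=3 -> matches Carol
  - order 4 (Tablet): customer_id=5 -> matches Chris
  - order 5 (Laptop): customer_id=3 -> matches Carol
So 1 of 5 rows is dropped.

SQL:
SELECT a.product, b.name AS customer
FROM orders a
INNER JOIN customers b ON a.customer_id = b.id

Result:
product | customer
--------+---------
Stapler | Eve     
Camera  | Carol   
Tablet  | Chris   
Laptop  | Carol   


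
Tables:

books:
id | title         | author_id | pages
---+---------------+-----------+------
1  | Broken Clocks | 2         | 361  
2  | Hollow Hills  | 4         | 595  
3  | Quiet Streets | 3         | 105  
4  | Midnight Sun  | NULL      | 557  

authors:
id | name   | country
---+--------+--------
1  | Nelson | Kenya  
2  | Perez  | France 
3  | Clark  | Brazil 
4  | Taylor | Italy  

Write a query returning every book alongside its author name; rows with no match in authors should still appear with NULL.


LEFT JOIN keeps every row from books (the left table); where author_id has no match in authors, the author columns become NULL. Walk through each book:
  - book 1 (Broken Clocks): author_id=2 -> matches Perez
  - book 2 (Hollow Hills): author_id=4 -> matches Taylor
  - book 3 (Quiet Streets): author_id=3 -> matches Clark
  - book 4 (Midnight Sun): author_id=NULL, no match -> kept with NULL
All 4 rows appear; 1 has NULL author.

SQL:
SELECT a.title, b.name AS author
FROM books a
LEFT JOIN authors b ON a.author_id = b.id

Result:
title         | author
--------------+-------
Broken Clocks | Perez 
Hollow Hills  | Taylor
Quiet Streets | Clark 
Midnight Sun  | NULL  


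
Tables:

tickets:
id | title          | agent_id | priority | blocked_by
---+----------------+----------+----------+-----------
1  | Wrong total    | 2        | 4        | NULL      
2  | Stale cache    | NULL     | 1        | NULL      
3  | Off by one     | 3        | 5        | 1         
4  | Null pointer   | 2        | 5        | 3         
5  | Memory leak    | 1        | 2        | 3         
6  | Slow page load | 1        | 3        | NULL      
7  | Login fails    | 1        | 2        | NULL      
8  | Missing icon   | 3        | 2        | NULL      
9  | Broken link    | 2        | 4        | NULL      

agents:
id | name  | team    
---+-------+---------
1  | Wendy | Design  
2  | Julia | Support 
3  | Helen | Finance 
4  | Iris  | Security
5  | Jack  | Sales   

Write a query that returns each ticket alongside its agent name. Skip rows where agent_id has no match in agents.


INNER JOIN keeps only tickets rows whose agent_id matches an id in agents. Walk through each ticket:
  - ticket 1 (Wrong total): agent_id=2 -> matches Julia
  - ticket 2 (Stale cache): agent_id=NULL, no match -> dropped
  - ticket 3 (Off by one): agent_id=3 -> matches Helen
  - ticket 4 (Null pointer): agent_id=2 -> matches Julia
  - ticket 5 (Memory leak): agent_id=1 -> matches Wendy
  - ticket 6 (Slow page load): agent_id=1 -> matches Wendy
  - ticket 7 (Login fails): agent_id=1 -> matches Wendy
  - ticket 8 (Missing icon): agent_id=3 -> matches Helen
  - ticket 9 (Broken link): agent_id=2 -> matches Julia
So 1 of 9 rows is dropped.

SQL:
SELECT a.title, b.name AS agent
FROM tickets a
INNER JOIN agents b ON a.agent_id = b.id

Result:
title          | agent
---------------+------
Wrong total    | Julia
Off by one     | Helen
Null pointer   | Julia
Memory leak    | Wendy
Slow page load | Wendy
Login fails    | Wendy
Missing icon   | Helen
Broken link    | Julia


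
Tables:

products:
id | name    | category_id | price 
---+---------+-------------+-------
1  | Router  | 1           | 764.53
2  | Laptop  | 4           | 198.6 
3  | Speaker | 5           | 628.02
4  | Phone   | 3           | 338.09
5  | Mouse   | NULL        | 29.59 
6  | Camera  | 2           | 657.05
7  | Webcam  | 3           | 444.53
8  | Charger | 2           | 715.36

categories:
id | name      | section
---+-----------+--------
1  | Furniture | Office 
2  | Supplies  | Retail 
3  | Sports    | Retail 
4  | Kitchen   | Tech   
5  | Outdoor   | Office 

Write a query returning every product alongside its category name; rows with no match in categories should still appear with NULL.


LEFT JOIN keeps every row from products (the left table); where category_id has no match in categories, the category columns become NULL. Walk through each product:
  - product 1 (Router): category_id=1 -> matches Furniture
  - product 2 (Laptop): category_id=4 -> matches Kitchen
  - product 3 (Speaker): category_id=5 -> matches Outdoor
  - product 4 (Phone): category_id=3 -> matches Sports
  - product 5 (Mouse): category_id=NULL, no match -> kept with NULL
  - product 6 (Camera): category_id=2 -> matches Supplies
  - product 7 (Webcam): category_id=3 -> matches Sports
  - product 8 (Charger): category_id=2 -> matches Supplies
All 8 rows appear; 1 has NULL category.

SQL:
SELECT a.name, b.name AS category
FROM products a
LEFT JOIN categories b ON a.category_id = b.id

Result:
name    | category 
--------+----------
Router  | Furniture
Laptop  | Kitchen  
Speaker | Outdoor  
Phone   | Sports   
Mouse   | NULL     
Camera  | Supplies 
Webcam  | Sports   
Charger | Supplies 


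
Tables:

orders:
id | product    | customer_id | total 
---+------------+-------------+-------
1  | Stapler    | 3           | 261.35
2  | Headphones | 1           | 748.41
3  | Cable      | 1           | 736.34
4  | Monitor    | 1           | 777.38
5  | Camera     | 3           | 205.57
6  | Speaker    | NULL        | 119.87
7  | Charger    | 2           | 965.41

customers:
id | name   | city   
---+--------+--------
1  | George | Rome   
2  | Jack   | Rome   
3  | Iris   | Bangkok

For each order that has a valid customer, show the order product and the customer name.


INNER JOIN keeps only orders rows whose customer_id matches an id in customers. Walk through each order:
  - order 1 (Stapler): customer_id=3 -> matches Iris
  - order 2 (Headphones): customer_id=1 -> matches George
  - order 3 (Cable): customer_id=1 -> matches George
  - order 4 (Monitor): customer_id=1 -> matches George
  - order 5 (Camera): customer_id=3 -> matches Iris
  - order 6 (Speaker): customer_id=NULL, no match -> dropped
  - order 7 (Charger): customer_id=2 -> matches Jack
So 1 of 7 rows is dropped.

SQL:
SELECT a.product, b.name AS customer
FROM orders a
INNER JOIN customers b ON a.customer_id = b.id

Result:
product    | customer
-----------+---------
Stapler    | Iris    
Headphones | George  
Cable      | George  
Monitor    | George  
Camera     | Iris    
Charger    | Jack    


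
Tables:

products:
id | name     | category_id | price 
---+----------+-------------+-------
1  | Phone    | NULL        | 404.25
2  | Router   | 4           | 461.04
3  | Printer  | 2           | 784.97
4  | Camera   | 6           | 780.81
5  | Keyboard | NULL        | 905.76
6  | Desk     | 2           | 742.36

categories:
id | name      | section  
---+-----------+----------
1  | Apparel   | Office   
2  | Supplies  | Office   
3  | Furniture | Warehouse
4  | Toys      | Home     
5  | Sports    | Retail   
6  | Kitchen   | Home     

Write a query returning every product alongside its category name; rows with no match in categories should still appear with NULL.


LEFT JOIN keeps every row from products (the left table); where category_id has no match in categories, the category columns become NULL. Walk through each product:
  - product 1 (Phone): category_id=NULL, no match -> kept with NULL
  - product 2 (Router): category_id=4 -> matches Toys
  - product 3 (Printer): category_id=2 -> matches Supplies
  - product 4 (Camera): category_id=6 -> matches Kitchen
  - product 5 (Keyboard): category_id=NULL, no match -> kept with NULL
  - product 6 (Desk): category_id=2 -> matches Supplies
All 6 rows appear; 2 have NULL category.

SQL:
SELECT a.name, b.name AS category
FROM products a
LEFT JOIN categories b ON a.category_id = b.id

Result:
name     | category
---------+---------
Phone    | NULL    
Router   | Toys    
Printer  | Supplies
Camera   | Kitchen 
Keyboard | NULL    
Desk     | Supplies


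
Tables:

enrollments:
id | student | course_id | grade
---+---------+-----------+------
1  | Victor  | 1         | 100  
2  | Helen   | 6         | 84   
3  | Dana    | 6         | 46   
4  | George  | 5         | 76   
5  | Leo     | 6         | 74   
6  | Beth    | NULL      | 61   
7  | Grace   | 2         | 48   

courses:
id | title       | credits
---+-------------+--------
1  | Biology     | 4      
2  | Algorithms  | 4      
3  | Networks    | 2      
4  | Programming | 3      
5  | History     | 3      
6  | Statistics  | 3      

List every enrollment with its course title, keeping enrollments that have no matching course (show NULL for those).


LEFT JOIN keeps every row from enrollments (the left table); where course_id has no match in courses, the course columns become NULL. Walk through each enrollment:
  - enrollment 1 (Victor): course_id=1 -> matches Biology
  - enrollment 2 (Helen): course_id=6 -> matches Statistics
  - enrollment 3 (Dana): course_id=6 -> matches Statistics
  - enrollment 4 (George): course_id=5 -> matches History
  - enrollment 5 (Leo): course_id=6 -> matches Statistics
  - enrollment 6 (Beth): course_id=NULL, no match -> kept with NULL
  - enrollment 7 (Grace): course_id=2 -> matches Algorithms
All 7 rows appear; 1 has NULL course.

SQL:
SELECT a.student, b.title AS course
FROM enrollments a
LEFT JOIN courses b ON a.course_id = b.id

Result:
student | course    
--------+-----------
Victor  | Biology   
Helen   | Statistics
Dana    | Statistics
George  | History   
Leo     | Statistics
Beth    | NULL      
Grace   | Algorithms


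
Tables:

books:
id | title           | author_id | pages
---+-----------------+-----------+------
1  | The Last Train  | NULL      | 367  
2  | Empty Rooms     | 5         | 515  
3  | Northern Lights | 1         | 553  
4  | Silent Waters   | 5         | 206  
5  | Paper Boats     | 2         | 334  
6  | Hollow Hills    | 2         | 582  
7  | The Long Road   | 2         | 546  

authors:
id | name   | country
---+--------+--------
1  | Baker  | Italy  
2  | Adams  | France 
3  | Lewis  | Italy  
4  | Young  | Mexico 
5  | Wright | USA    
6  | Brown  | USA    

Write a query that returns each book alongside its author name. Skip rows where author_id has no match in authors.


INNER JOIN keeps only books rows whose author_id matches an id in authors. Walk through each book:
  - book 1 (The Last Train): author_id=NULL, no match -> dropped
  - book 2 (Empty Rooms): author_id=5 -> matches Wright
  - book 3 (Northern Lights): author_id=1 -> matches Baker
  - book 4 (Silent Waters): author_id=5 -> matches Wright
  - book 5 (Paper Boats): author_id=2 -> matches Adams
  - book 6 (Hollow Hills): author_id=2 -> matches Adams
  - book 7 (The Long Road): author_id=2 -> matches Adams
So 1 of 7 rows is dropped.

SQL:
SELECT a.title, b.name AS author
FROM books a
INNER JOIN authors b ON a.author_id = b.id

Result:
title           | author
----------------+-------
Empty Rooms     | Wright
Northern Lights | Baker 
Silent Waters   | Wright
Paper Boats     | Adams 
Hollow Hills    | Adams 
The Long Road   | Adams 


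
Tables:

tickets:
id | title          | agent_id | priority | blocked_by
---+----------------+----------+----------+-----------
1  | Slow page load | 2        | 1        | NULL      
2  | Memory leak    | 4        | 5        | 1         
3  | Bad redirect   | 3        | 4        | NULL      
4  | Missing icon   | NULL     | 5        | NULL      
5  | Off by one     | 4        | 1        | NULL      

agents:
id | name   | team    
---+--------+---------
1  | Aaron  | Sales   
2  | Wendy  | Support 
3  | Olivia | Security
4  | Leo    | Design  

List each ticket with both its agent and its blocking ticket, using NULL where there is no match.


Two LEFT JOINs from the same base table tickets: one to agents via agent_id, one to tickets itself via blocked_by. Both are LEFT so every ticket is preserved.
Match against agents:
  - ticket 1 (Slow page load): agent_id=2 -> matches Wendy
  - ticket 2 (Memory leak): agent_id=4 -> matches Leo
  - ticket 3 (Bad redirect): agent_id=3 -> matches Olivia
  - ticket 4 (Missing icon): agent_id=NULL, no match -> kept with NULL
  - ticket 5 (Off by one): agent_id=4 -> matches Leo
Match against tickets (self):
  - ticket 1 (Slow page load): blocked_by=NULL -> NULL
  - ticket 2 (Memory leak): blocked_by=1 -> Slow page load
  - ticket 3 (Bad redirect): blocked_by=NULL -> NULL
  - ticket 4 (Missing icon): blocked_by=NULL -> NULL
  - ticket 5 (Off by one): blocked_by=NULL -> NULL

SQL:
SELECT a.title, b.name AS agent, c.title AS blocked_by
FROM tickets a
LEFT JOIN agents b ON a.agent_id = b.id
LEFT JOIN tickets c ON a.blocked_by = c.id

Result:
title          | agent  | blocked_by    
---------------+--------+---------------
Slow page load | Wendy  | NULL          
Memory leak    | Leo    | Slow page load
Bad redirect   | Olivia | NULL          
Missing icon   | NULL   | NULL          
Off by one     | Leo    | NULL          


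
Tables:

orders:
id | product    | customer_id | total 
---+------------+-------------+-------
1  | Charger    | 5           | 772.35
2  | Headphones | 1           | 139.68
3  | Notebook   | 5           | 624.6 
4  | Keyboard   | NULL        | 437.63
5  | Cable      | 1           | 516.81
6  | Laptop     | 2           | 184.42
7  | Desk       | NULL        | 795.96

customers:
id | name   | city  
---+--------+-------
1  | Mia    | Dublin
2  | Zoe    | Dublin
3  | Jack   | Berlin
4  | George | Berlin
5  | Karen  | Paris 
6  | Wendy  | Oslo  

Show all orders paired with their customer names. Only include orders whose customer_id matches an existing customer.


INNER JOIN keeps only orders rows whose customer_id matches an id in customers. Walk through each order:
  - order 1 (Charger): customer_id=5 -> matches Karen
  - order 2 (Headphones): customer_id=1 -> matches Mia
  - order 3 (Notebook): customer_id=5 -> matches Karen
  - order 4 (Keyboard): customer_id=NULL, no match -> dropped
  - order 5 (Cable): customer_id=1 -> matches Mia
  - order 6 (Laptop): customer_id=2 -> matches Zoe
  - order 7 (Desk): customer_id=NULL, no match -> dropped
So 2 of 7 rows are dropped.

SQL:
SELECT a.product, b.name AS customer
FROM orders a
INNER JOIN customers b ON a.customer_id = b.id

Result:
product    | customer
-----------+---------
Charger    | Karen   
Headphones | Mia     
Notebook   | Karen   
Cable      | Mia     
Laptop     | Zoe     


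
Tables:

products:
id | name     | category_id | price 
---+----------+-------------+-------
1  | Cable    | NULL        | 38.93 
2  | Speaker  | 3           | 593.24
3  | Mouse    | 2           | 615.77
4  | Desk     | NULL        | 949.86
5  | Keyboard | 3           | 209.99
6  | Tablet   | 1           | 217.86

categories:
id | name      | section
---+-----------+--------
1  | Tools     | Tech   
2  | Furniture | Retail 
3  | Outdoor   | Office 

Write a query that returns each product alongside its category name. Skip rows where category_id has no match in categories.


INNER JOIN keeps only products rows whose category_id matches an id in categories. Walk through each product:
  - product 1 (Cable): category_id=NULL, no match -> dropped
  - product 2 (Speaker): category_id=3 -> matches Outdoor
  - product 3 (Mouse): category_id=2 -> matches Furniture
  - product 4 (Desk): category_id=NULL, no match -> dropped
  - product 5 (Keyboard): category_id=3 -> matches Outdoor
  - product 6 (Tablet): category_id=1 -> matches Tools
So 2 of 6 rows are dropped.

SQL:
SELECT a.name, b.name AS category
FROM products a
INNER JOIN categories b ON a.category_id = b.id

Result:
name     | category 
---------+----------
Speaker  | Outdoor  
Mouse    | Furniture
Keyboard | Outdoor  
Tablet   | Tools    


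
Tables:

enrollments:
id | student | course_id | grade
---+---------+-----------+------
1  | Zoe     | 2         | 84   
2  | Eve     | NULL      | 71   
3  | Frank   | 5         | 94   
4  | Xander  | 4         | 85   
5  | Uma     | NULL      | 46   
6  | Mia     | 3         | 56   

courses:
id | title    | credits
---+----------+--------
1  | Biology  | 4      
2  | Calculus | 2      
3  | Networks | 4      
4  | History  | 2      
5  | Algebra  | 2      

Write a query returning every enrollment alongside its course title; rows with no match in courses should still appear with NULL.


LEFT JOIN keeps every row from enrollments (the left table); where course_id has no match in courses, the course columns become NULL. Walk through each enrollment:
  - enrollment 1 (Zoe): course_id=2 -> matches Calculus
  - enrollment 2 (Eve): course_id=NULL, no match -> kept with NULL
  - enrollment 3 (Frank): course_id=5 -> matches Algebra
  - enrollment 4 (Xander): course_id=4 -> matches History
  - enrollment 5 (Uma): course_id=NULL, no match -> kept with NULL
  - enrollment 6 (Mia): course_id=3 -> matches Networks
All 6 rows appear; 2 have NULL course.

SQL:
SELECT a.student, b.title AS course
FROM enrollments a
LEFT JOIN courses b ON a.course_id = b.id

Result:
student | course  
--------+---------
Zoe     | Calculus
Eve     | NULL    
Frank   | Algebra 
Xander  | History 
Uma     | NULL    
Mia     | Networks


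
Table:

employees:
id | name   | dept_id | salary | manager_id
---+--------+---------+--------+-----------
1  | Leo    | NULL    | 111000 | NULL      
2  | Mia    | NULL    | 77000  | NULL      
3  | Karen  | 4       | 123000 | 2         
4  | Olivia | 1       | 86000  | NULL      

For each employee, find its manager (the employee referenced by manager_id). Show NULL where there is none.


This is a self-join: employees is joined to a second copy of itself, matching each row's manager_id to another row's id. Use LEFT JOIN so rows with manager_id=NULL are kept.
  - employee 1 (Leo): manager_id=NULL -> NULL
  - employee 2 (Mia): manager_id=NULL -> NULL
  - employee 3 (Karen): manager_id=2 -> Mia
  - employee 4 (Olivia): manager_id=NULL -> NULL

SQL:
SELECT a.name AS item, b.name AS manager
FROM employees a
LEFT JOIN employees b ON a.manager_id = b.id

Result:
item   | manager
-------+--------
Leo    | NULL   
Mia    | NULL   
Karen  | Mia    
Olivia | NULL   


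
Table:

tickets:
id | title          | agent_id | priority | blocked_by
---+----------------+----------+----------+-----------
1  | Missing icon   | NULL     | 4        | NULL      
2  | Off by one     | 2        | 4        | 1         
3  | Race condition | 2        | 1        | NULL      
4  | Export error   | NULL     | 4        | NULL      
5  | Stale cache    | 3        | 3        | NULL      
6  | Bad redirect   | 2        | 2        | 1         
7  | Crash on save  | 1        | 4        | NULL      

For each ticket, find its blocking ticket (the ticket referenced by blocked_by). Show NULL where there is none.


This is a self-join: tickets is joined to a second copy of itself, matching each row's blocked_by to another row's id. Use LEFT JOIN so rows with blocked_by=NULL are kept.
  - ticket 1 (Missing icon): blocked_by=NULL -> NULL
  - ticket 2 (Off by one): blocked_by=1 -> Missing icon
  - ticket 3 (Race condition): blocked_by=NULL -> NULL
  - ticket 4 (Export error): blocked_by=NULL -> NULL
  - ticket 5 (Stale cache): blocked_by=NULL -> NULL
  - ticket 6 (Bad redirect): blocked_by=1 -> Missing icon
  - ticket 7 (Crash on save): blocked_by=NULL -> NULL

SQL:
SELECT a.title AS item, b.title AS blocked_by
FROM tickets a
LEFT JOIN tickets b ON a.blocked_by = b.id

Result:
item           | blocked_by  
---------------+-------------
Missing icon   | NULL        
Off by one     | Missing icon
Race condition | NULL        
Export error   | NULL        
Stale cache    | NULL        
Bad redirect   | Missing icon
Crash on save  | NULL        


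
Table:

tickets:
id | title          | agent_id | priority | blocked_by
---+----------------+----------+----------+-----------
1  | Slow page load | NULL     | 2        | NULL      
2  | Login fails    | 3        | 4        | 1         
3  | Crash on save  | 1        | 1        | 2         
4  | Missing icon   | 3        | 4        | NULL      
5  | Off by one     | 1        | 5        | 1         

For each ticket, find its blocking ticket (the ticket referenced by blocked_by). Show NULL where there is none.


This is a self-join: tickets is joined to a second copy of itself, matching each row's blocked_by to another row's id. Use LEFT JOIN so rows with blocked_by=NULL are kept.
  - ticket 1 (Slow page load): blocked_by=NULL -> NULL
  - ticket 2 (Login fails): blocked_by=1 -> Slow page load
  - ticket 3 (Crash on save): blocked_by=2 -> Login fails
  - ticket 4 (Missing icon): blocked_by=NULL -> NULL
  - ticket 5 (Off by one): blocked_by=1 -> Slow page load

SQL:
SELECT a.title AS item, b.title AS blocked_by
FROM tickets a
LEFT JOIN tickets b ON a.blocked_by = b.id

Result:
item           | blocked_by    
---------------+---------------
Slow page load | NULL          
Login fails    | Slow page load
Crash on save  | Login fails   
Missing icon   | NULL          
Off by one     | Slow page load


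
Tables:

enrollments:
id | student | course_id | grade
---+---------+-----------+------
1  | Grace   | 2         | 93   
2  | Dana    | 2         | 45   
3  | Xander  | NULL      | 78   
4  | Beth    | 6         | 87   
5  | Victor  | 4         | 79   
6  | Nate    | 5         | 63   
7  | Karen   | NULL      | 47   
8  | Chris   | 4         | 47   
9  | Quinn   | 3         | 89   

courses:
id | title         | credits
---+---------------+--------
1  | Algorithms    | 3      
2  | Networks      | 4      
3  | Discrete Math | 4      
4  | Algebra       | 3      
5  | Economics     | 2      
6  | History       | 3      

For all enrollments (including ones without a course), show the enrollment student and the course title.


LEFT JOIN keeps every row from enrollments (the left table); where course_id has no match in courses, the course columns become NULL. Walk through each enrollment:
  - enrollment 1 (Grace): course_id=2 -> matches Networks
  - enrollment 2 (Dana): course_id=2 -> matches Networks
  - enrollment 3 (Xander): course_id=NULL, no match -> kept with NULL
  - enrollment 4 (Beth): course_id=6 -> matches History
  - enrollment 5 (Victor): course_id=4 -> matches Algebra
  - enrollment 6 (Nate): course_id=5 -> matches Economics
  - enrollment 7 (Karen): course_id=NULL, no match -> kept with NULL
  - enrollment 8 (Chris): course_id=4 -> matches Algebra
  - enrollment 9 (Quinn): course_id=3 -> matches Discrete Math
All 9 rows appear; 2 have NULL course.

SQL:
SELECT a.student, b.title AS course
FROM enrollments a
LEFT JOIN courses b ON a.course_id = b.id

Result:
student | course       
--------+--------------
Grace   | Networks     
Dana    | Networks     
Xander  | NULL         
Beth    | History      
Victor  | Algebra      
Nate    | Economics    
Karen   | NULL         
Chris   | Algebra      
Quinn   | Discrete Math
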